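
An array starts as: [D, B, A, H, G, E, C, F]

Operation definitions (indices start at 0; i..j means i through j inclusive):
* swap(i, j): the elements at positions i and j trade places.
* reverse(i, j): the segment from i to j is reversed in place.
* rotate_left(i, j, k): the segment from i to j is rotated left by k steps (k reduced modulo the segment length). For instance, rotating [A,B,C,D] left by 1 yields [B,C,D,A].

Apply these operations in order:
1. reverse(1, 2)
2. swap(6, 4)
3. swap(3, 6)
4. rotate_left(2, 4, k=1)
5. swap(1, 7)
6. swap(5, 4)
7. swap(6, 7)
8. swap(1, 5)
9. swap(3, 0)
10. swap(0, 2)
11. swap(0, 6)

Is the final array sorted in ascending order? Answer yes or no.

Answer: yes

Derivation:
After 1 (reverse(1, 2)): [D, A, B, H, G, E, C, F]
After 2 (swap(6, 4)): [D, A, B, H, C, E, G, F]
After 3 (swap(3, 6)): [D, A, B, G, C, E, H, F]
After 4 (rotate_left(2, 4, k=1)): [D, A, G, C, B, E, H, F]
After 5 (swap(1, 7)): [D, F, G, C, B, E, H, A]
After 6 (swap(5, 4)): [D, F, G, C, E, B, H, A]
After 7 (swap(6, 7)): [D, F, G, C, E, B, A, H]
After 8 (swap(1, 5)): [D, B, G, C, E, F, A, H]
After 9 (swap(3, 0)): [C, B, G, D, E, F, A, H]
After 10 (swap(0, 2)): [G, B, C, D, E, F, A, H]
After 11 (swap(0, 6)): [A, B, C, D, E, F, G, H]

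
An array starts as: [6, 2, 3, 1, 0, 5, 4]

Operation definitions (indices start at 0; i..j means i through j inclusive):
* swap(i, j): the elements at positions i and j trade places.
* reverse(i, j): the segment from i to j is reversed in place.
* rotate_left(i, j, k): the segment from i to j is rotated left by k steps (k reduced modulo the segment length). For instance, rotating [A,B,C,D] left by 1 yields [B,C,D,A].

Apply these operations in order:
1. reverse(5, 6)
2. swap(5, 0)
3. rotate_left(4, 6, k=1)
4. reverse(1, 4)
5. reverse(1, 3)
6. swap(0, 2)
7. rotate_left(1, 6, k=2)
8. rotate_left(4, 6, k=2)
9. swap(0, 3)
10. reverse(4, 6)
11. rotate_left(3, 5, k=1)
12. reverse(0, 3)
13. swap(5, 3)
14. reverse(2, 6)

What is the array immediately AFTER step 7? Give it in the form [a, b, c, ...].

After 1 (reverse(5, 6)): [6, 2, 3, 1, 0, 4, 5]
After 2 (swap(5, 0)): [4, 2, 3, 1, 0, 6, 5]
After 3 (rotate_left(4, 6, k=1)): [4, 2, 3, 1, 6, 5, 0]
After 4 (reverse(1, 4)): [4, 6, 1, 3, 2, 5, 0]
After 5 (reverse(1, 3)): [4, 3, 1, 6, 2, 5, 0]
After 6 (swap(0, 2)): [1, 3, 4, 6, 2, 5, 0]
After 7 (rotate_left(1, 6, k=2)): [1, 6, 2, 5, 0, 3, 4]

Answer: [1, 6, 2, 5, 0, 3, 4]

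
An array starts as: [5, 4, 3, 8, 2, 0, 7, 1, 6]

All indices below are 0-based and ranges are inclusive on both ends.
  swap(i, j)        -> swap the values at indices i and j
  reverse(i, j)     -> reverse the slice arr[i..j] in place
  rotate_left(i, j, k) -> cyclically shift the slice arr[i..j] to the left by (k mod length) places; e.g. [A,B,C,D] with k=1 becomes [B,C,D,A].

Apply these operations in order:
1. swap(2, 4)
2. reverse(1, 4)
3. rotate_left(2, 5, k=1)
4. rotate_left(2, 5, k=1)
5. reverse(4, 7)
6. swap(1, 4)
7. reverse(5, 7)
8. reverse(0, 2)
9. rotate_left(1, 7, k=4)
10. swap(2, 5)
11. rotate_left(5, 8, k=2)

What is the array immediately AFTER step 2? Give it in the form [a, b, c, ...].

Answer: [5, 3, 8, 2, 4, 0, 7, 1, 6]

Derivation:
After 1 (swap(2, 4)): [5, 4, 2, 8, 3, 0, 7, 1, 6]
After 2 (reverse(1, 4)): [5, 3, 8, 2, 4, 0, 7, 1, 6]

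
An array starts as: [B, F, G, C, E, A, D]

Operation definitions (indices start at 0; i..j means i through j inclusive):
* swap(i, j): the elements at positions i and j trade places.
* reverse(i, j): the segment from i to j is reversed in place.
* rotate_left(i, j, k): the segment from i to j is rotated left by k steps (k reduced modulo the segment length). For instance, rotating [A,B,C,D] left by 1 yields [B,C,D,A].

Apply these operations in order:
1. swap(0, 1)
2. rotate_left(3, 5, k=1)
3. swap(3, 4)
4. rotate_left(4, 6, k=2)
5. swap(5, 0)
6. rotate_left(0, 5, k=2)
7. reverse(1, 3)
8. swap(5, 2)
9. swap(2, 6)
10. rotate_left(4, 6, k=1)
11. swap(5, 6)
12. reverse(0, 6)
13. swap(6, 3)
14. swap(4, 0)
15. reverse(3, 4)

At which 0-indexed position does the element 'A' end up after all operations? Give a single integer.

After 1 (swap(0, 1)): [F, B, G, C, E, A, D]
After 2 (rotate_left(3, 5, k=1)): [F, B, G, E, A, C, D]
After 3 (swap(3, 4)): [F, B, G, A, E, C, D]
After 4 (rotate_left(4, 6, k=2)): [F, B, G, A, D, E, C]
After 5 (swap(5, 0)): [E, B, G, A, D, F, C]
After 6 (rotate_left(0, 5, k=2)): [G, A, D, F, E, B, C]
After 7 (reverse(1, 3)): [G, F, D, A, E, B, C]
After 8 (swap(5, 2)): [G, F, B, A, E, D, C]
After 9 (swap(2, 6)): [G, F, C, A, E, D, B]
After 10 (rotate_left(4, 6, k=1)): [G, F, C, A, D, B, E]
After 11 (swap(5, 6)): [G, F, C, A, D, E, B]
After 12 (reverse(0, 6)): [B, E, D, A, C, F, G]
After 13 (swap(6, 3)): [B, E, D, G, C, F, A]
After 14 (swap(4, 0)): [C, E, D, G, B, F, A]
After 15 (reverse(3, 4)): [C, E, D, B, G, F, A]

Answer: 6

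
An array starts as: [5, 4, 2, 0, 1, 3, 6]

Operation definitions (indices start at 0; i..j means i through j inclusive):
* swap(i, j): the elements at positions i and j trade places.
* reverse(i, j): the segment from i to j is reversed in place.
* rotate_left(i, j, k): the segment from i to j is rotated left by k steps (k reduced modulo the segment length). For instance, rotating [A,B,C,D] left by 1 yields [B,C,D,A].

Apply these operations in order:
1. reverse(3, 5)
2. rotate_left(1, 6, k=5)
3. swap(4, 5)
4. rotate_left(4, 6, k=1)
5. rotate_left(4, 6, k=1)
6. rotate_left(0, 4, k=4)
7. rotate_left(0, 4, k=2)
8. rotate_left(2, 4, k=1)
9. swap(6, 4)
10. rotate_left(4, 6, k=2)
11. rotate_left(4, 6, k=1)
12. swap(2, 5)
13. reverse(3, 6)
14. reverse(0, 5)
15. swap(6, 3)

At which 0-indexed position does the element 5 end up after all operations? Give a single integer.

After 1 (reverse(3, 5)): [5, 4, 2, 3, 1, 0, 6]
After 2 (rotate_left(1, 6, k=5)): [5, 6, 4, 2, 3, 1, 0]
After 3 (swap(4, 5)): [5, 6, 4, 2, 1, 3, 0]
After 4 (rotate_left(4, 6, k=1)): [5, 6, 4, 2, 3, 0, 1]
After 5 (rotate_left(4, 6, k=1)): [5, 6, 4, 2, 0, 1, 3]
After 6 (rotate_left(0, 4, k=4)): [0, 5, 6, 4, 2, 1, 3]
After 7 (rotate_left(0, 4, k=2)): [6, 4, 2, 0, 5, 1, 3]
After 8 (rotate_left(2, 4, k=1)): [6, 4, 0, 5, 2, 1, 3]
After 9 (swap(6, 4)): [6, 4, 0, 5, 3, 1, 2]
After 10 (rotate_left(4, 6, k=2)): [6, 4, 0, 5, 2, 3, 1]
After 11 (rotate_left(4, 6, k=1)): [6, 4, 0, 5, 3, 1, 2]
After 12 (swap(2, 5)): [6, 4, 1, 5, 3, 0, 2]
After 13 (reverse(3, 6)): [6, 4, 1, 2, 0, 3, 5]
After 14 (reverse(0, 5)): [3, 0, 2, 1, 4, 6, 5]
After 15 (swap(6, 3)): [3, 0, 2, 5, 4, 6, 1]

Answer: 3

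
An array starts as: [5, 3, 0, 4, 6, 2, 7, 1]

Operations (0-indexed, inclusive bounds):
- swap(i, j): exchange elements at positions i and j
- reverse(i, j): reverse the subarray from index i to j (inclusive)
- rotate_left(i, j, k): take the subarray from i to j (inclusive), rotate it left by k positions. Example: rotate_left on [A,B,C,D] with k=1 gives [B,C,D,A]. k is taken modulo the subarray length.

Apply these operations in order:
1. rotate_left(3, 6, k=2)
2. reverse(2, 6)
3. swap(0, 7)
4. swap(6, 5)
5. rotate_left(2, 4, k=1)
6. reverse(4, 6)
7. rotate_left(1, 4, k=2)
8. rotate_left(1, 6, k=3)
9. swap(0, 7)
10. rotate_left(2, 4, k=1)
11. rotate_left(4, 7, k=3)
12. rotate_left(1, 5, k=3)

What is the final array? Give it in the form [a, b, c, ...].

After 1 (rotate_left(3, 6, k=2)): [5, 3, 0, 2, 7, 4, 6, 1]
After 2 (reverse(2, 6)): [5, 3, 6, 4, 7, 2, 0, 1]
After 3 (swap(0, 7)): [1, 3, 6, 4, 7, 2, 0, 5]
After 4 (swap(6, 5)): [1, 3, 6, 4, 7, 0, 2, 5]
After 5 (rotate_left(2, 4, k=1)): [1, 3, 4, 7, 6, 0, 2, 5]
After 6 (reverse(4, 6)): [1, 3, 4, 7, 2, 0, 6, 5]
After 7 (rotate_left(1, 4, k=2)): [1, 7, 2, 3, 4, 0, 6, 5]
After 8 (rotate_left(1, 6, k=3)): [1, 4, 0, 6, 7, 2, 3, 5]
After 9 (swap(0, 7)): [5, 4, 0, 6, 7, 2, 3, 1]
After 10 (rotate_left(2, 4, k=1)): [5, 4, 6, 7, 0, 2, 3, 1]
After 11 (rotate_left(4, 7, k=3)): [5, 4, 6, 7, 1, 0, 2, 3]
After 12 (rotate_left(1, 5, k=3)): [5, 1, 0, 4, 6, 7, 2, 3]

Answer: [5, 1, 0, 4, 6, 7, 2, 3]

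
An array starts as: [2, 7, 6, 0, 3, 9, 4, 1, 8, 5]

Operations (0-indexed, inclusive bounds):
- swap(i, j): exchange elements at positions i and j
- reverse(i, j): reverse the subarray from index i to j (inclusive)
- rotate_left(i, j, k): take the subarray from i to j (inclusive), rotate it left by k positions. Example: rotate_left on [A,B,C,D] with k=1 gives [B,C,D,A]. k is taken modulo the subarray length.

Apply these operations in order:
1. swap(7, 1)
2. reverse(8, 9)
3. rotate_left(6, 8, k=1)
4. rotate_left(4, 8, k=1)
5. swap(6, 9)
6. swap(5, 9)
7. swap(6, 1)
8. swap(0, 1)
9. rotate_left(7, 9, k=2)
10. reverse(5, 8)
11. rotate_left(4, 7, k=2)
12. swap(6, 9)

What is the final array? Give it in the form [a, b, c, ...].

After 1 (swap(7, 1)): [2, 1, 6, 0, 3, 9, 4, 7, 8, 5]
After 2 (reverse(8, 9)): [2, 1, 6, 0, 3, 9, 4, 7, 5, 8]
After 3 (rotate_left(6, 8, k=1)): [2, 1, 6, 0, 3, 9, 7, 5, 4, 8]
After 4 (rotate_left(4, 8, k=1)): [2, 1, 6, 0, 9, 7, 5, 4, 3, 8]
After 5 (swap(6, 9)): [2, 1, 6, 0, 9, 7, 8, 4, 3, 5]
After 6 (swap(5, 9)): [2, 1, 6, 0, 9, 5, 8, 4, 3, 7]
After 7 (swap(6, 1)): [2, 8, 6, 0, 9, 5, 1, 4, 3, 7]
After 8 (swap(0, 1)): [8, 2, 6, 0, 9, 5, 1, 4, 3, 7]
After 9 (rotate_left(7, 9, k=2)): [8, 2, 6, 0, 9, 5, 1, 7, 4, 3]
After 10 (reverse(5, 8)): [8, 2, 6, 0, 9, 4, 7, 1, 5, 3]
After 11 (rotate_left(4, 7, k=2)): [8, 2, 6, 0, 7, 1, 9, 4, 5, 3]
After 12 (swap(6, 9)): [8, 2, 6, 0, 7, 1, 3, 4, 5, 9]

Answer: [8, 2, 6, 0, 7, 1, 3, 4, 5, 9]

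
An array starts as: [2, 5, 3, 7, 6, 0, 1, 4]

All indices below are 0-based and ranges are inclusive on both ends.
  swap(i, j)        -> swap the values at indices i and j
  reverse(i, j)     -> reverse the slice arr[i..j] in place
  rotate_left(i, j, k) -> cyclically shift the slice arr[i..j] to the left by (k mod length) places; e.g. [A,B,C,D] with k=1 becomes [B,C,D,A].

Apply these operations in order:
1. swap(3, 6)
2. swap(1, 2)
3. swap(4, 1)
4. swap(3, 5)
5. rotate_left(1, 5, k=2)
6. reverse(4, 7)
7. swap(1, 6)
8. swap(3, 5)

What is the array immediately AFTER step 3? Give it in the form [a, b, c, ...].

After 1 (swap(3, 6)): [2, 5, 3, 1, 6, 0, 7, 4]
After 2 (swap(1, 2)): [2, 3, 5, 1, 6, 0, 7, 4]
After 3 (swap(4, 1)): [2, 6, 5, 1, 3, 0, 7, 4]

Answer: [2, 6, 5, 1, 3, 0, 7, 4]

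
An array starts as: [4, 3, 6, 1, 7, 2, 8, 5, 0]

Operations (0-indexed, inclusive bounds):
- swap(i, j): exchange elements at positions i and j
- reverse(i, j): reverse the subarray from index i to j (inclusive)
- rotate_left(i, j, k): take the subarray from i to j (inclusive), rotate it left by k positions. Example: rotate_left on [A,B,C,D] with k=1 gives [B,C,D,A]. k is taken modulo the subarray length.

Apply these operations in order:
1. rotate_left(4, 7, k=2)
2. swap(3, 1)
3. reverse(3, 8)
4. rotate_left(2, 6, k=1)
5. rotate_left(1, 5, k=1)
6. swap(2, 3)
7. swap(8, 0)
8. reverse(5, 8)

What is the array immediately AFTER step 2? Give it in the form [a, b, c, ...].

After 1 (rotate_left(4, 7, k=2)): [4, 3, 6, 1, 8, 5, 7, 2, 0]
After 2 (swap(3, 1)): [4, 1, 6, 3, 8, 5, 7, 2, 0]

Answer: [4, 1, 6, 3, 8, 5, 7, 2, 0]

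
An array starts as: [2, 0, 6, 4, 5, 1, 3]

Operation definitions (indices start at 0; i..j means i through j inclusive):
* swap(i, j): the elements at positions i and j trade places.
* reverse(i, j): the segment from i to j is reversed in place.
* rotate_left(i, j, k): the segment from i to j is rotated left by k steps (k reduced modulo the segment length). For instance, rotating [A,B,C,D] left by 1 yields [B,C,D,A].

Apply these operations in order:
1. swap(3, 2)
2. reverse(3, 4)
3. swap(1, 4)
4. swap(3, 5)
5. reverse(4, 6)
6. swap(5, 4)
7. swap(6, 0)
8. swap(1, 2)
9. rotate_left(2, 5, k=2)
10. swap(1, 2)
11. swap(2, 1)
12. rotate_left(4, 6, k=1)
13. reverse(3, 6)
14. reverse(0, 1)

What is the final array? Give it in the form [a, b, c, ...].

After 1 (swap(3, 2)): [2, 0, 4, 6, 5, 1, 3]
After 2 (reverse(3, 4)): [2, 0, 4, 5, 6, 1, 3]
After 3 (swap(1, 4)): [2, 6, 4, 5, 0, 1, 3]
After 4 (swap(3, 5)): [2, 6, 4, 1, 0, 5, 3]
After 5 (reverse(4, 6)): [2, 6, 4, 1, 3, 5, 0]
After 6 (swap(5, 4)): [2, 6, 4, 1, 5, 3, 0]
After 7 (swap(6, 0)): [0, 6, 4, 1, 5, 3, 2]
After 8 (swap(1, 2)): [0, 4, 6, 1, 5, 3, 2]
After 9 (rotate_left(2, 5, k=2)): [0, 4, 5, 3, 6, 1, 2]
After 10 (swap(1, 2)): [0, 5, 4, 3, 6, 1, 2]
After 11 (swap(2, 1)): [0, 4, 5, 3, 6, 1, 2]
After 12 (rotate_left(4, 6, k=1)): [0, 4, 5, 3, 1, 2, 6]
After 13 (reverse(3, 6)): [0, 4, 5, 6, 2, 1, 3]
After 14 (reverse(0, 1)): [4, 0, 5, 6, 2, 1, 3]

Answer: [4, 0, 5, 6, 2, 1, 3]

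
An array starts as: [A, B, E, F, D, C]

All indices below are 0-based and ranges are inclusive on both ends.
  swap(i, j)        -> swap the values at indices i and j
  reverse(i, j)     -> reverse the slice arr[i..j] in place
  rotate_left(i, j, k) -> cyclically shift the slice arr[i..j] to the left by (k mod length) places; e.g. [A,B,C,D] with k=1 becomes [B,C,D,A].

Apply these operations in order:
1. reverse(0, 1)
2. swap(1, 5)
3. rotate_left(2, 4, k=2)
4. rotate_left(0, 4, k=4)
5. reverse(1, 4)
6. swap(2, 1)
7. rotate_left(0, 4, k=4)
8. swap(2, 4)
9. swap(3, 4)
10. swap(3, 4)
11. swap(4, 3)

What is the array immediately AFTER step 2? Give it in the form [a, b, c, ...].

Answer: [B, C, E, F, D, A]

Derivation:
After 1 (reverse(0, 1)): [B, A, E, F, D, C]
After 2 (swap(1, 5)): [B, C, E, F, D, A]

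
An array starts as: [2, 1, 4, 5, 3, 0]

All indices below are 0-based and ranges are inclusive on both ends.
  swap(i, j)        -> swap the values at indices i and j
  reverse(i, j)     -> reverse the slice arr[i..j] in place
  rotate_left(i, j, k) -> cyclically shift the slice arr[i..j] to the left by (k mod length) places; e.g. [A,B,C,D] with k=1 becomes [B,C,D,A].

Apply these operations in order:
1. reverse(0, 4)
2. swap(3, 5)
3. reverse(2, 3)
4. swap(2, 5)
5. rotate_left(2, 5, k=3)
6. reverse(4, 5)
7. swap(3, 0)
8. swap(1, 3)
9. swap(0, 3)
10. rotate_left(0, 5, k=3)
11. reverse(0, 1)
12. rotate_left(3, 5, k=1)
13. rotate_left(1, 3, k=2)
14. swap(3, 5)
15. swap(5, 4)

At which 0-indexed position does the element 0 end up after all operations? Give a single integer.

After 1 (reverse(0, 4)): [3, 5, 4, 1, 2, 0]
After 2 (swap(3, 5)): [3, 5, 4, 0, 2, 1]
After 3 (reverse(2, 3)): [3, 5, 0, 4, 2, 1]
After 4 (swap(2, 5)): [3, 5, 1, 4, 2, 0]
After 5 (rotate_left(2, 5, k=3)): [3, 5, 0, 1, 4, 2]
After 6 (reverse(4, 5)): [3, 5, 0, 1, 2, 4]
After 7 (swap(3, 0)): [1, 5, 0, 3, 2, 4]
After 8 (swap(1, 3)): [1, 3, 0, 5, 2, 4]
After 9 (swap(0, 3)): [5, 3, 0, 1, 2, 4]
After 10 (rotate_left(0, 5, k=3)): [1, 2, 4, 5, 3, 0]
After 11 (reverse(0, 1)): [2, 1, 4, 5, 3, 0]
After 12 (rotate_left(3, 5, k=1)): [2, 1, 4, 3, 0, 5]
After 13 (rotate_left(1, 3, k=2)): [2, 3, 1, 4, 0, 5]
After 14 (swap(3, 5)): [2, 3, 1, 5, 0, 4]
After 15 (swap(5, 4)): [2, 3, 1, 5, 4, 0]

Answer: 5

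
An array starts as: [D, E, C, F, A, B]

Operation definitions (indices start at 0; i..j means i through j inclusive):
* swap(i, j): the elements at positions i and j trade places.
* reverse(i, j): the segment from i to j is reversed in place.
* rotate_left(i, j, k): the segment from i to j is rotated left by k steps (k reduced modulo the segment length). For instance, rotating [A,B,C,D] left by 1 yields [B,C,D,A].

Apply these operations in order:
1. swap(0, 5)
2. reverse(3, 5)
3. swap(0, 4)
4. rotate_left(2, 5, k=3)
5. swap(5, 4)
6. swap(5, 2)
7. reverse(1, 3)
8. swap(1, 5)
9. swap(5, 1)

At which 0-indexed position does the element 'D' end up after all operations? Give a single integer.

After 1 (swap(0, 5)): [B, E, C, F, A, D]
After 2 (reverse(3, 5)): [B, E, C, D, A, F]
After 3 (swap(0, 4)): [A, E, C, D, B, F]
After 4 (rotate_left(2, 5, k=3)): [A, E, F, C, D, B]
After 5 (swap(5, 4)): [A, E, F, C, B, D]
After 6 (swap(5, 2)): [A, E, D, C, B, F]
After 7 (reverse(1, 3)): [A, C, D, E, B, F]
After 8 (swap(1, 5)): [A, F, D, E, B, C]
After 9 (swap(5, 1)): [A, C, D, E, B, F]

Answer: 2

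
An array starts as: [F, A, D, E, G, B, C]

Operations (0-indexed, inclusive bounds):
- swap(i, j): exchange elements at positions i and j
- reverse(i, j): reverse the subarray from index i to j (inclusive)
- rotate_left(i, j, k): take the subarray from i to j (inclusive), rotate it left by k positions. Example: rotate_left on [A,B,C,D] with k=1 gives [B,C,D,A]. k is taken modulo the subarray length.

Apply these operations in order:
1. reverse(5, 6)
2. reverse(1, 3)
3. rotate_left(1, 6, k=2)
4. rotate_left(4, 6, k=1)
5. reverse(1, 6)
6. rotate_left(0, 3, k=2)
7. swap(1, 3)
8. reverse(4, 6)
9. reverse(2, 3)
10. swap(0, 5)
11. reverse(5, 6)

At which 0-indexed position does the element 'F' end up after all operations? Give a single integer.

After 1 (reverse(5, 6)): [F, A, D, E, G, C, B]
After 2 (reverse(1, 3)): [F, E, D, A, G, C, B]
After 3 (rotate_left(1, 6, k=2)): [F, A, G, C, B, E, D]
After 4 (rotate_left(4, 6, k=1)): [F, A, G, C, E, D, B]
After 5 (reverse(1, 6)): [F, B, D, E, C, G, A]
After 6 (rotate_left(0, 3, k=2)): [D, E, F, B, C, G, A]
After 7 (swap(1, 3)): [D, B, F, E, C, G, A]
After 8 (reverse(4, 6)): [D, B, F, E, A, G, C]
After 9 (reverse(2, 3)): [D, B, E, F, A, G, C]
After 10 (swap(0, 5)): [G, B, E, F, A, D, C]
After 11 (reverse(5, 6)): [G, B, E, F, A, C, D]

Answer: 3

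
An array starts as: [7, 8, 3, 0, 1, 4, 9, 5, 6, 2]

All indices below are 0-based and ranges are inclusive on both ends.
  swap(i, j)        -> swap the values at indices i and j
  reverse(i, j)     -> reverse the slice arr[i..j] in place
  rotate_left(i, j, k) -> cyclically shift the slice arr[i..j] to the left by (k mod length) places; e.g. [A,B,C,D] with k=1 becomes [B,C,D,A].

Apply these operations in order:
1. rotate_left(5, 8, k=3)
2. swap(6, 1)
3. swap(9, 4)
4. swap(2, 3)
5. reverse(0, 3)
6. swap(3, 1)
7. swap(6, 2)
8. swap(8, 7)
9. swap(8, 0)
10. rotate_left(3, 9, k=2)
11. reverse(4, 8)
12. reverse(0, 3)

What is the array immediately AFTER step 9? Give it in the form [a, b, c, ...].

Answer: [9, 7, 8, 0, 2, 6, 4, 5, 3, 1]

Derivation:
After 1 (rotate_left(5, 8, k=3)): [7, 8, 3, 0, 1, 6, 4, 9, 5, 2]
After 2 (swap(6, 1)): [7, 4, 3, 0, 1, 6, 8, 9, 5, 2]
After 3 (swap(9, 4)): [7, 4, 3, 0, 2, 6, 8, 9, 5, 1]
After 4 (swap(2, 3)): [7, 4, 0, 3, 2, 6, 8, 9, 5, 1]
After 5 (reverse(0, 3)): [3, 0, 4, 7, 2, 6, 8, 9, 5, 1]
After 6 (swap(3, 1)): [3, 7, 4, 0, 2, 6, 8, 9, 5, 1]
After 7 (swap(6, 2)): [3, 7, 8, 0, 2, 6, 4, 9, 5, 1]
After 8 (swap(8, 7)): [3, 7, 8, 0, 2, 6, 4, 5, 9, 1]
After 9 (swap(8, 0)): [9, 7, 8, 0, 2, 6, 4, 5, 3, 1]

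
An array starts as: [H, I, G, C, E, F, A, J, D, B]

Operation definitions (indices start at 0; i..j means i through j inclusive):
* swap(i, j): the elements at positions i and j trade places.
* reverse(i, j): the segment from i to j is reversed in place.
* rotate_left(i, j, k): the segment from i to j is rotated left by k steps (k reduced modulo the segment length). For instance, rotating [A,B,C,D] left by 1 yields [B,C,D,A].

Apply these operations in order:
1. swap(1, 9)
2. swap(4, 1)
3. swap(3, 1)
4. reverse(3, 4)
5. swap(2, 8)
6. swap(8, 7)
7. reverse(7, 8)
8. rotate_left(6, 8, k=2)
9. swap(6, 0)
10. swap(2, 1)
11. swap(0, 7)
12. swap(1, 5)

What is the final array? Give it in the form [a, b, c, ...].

Answer: [A, F, C, B, E, D, H, G, J, I]

Derivation:
After 1 (swap(1, 9)): [H, B, G, C, E, F, A, J, D, I]
After 2 (swap(4, 1)): [H, E, G, C, B, F, A, J, D, I]
After 3 (swap(3, 1)): [H, C, G, E, B, F, A, J, D, I]
After 4 (reverse(3, 4)): [H, C, G, B, E, F, A, J, D, I]
After 5 (swap(2, 8)): [H, C, D, B, E, F, A, J, G, I]
After 6 (swap(8, 7)): [H, C, D, B, E, F, A, G, J, I]
After 7 (reverse(7, 8)): [H, C, D, B, E, F, A, J, G, I]
After 8 (rotate_left(6, 8, k=2)): [H, C, D, B, E, F, G, A, J, I]
After 9 (swap(6, 0)): [G, C, D, B, E, F, H, A, J, I]
After 10 (swap(2, 1)): [G, D, C, B, E, F, H, A, J, I]
After 11 (swap(0, 7)): [A, D, C, B, E, F, H, G, J, I]
After 12 (swap(1, 5)): [A, F, C, B, E, D, H, G, J, I]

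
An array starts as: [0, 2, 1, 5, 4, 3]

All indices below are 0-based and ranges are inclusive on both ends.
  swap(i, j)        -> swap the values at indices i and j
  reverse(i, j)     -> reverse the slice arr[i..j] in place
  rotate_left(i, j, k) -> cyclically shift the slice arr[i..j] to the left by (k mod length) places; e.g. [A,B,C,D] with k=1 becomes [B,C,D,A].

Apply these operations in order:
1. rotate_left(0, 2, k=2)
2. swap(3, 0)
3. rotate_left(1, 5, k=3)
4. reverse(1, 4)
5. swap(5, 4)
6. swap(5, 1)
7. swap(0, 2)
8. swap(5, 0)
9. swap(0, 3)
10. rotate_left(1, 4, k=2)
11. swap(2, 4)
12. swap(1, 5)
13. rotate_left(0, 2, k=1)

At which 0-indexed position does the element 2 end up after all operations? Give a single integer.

After 1 (rotate_left(0, 2, k=2)): [1, 0, 2, 5, 4, 3]
After 2 (swap(3, 0)): [5, 0, 2, 1, 4, 3]
After 3 (rotate_left(1, 5, k=3)): [5, 4, 3, 0, 2, 1]
After 4 (reverse(1, 4)): [5, 2, 0, 3, 4, 1]
After 5 (swap(5, 4)): [5, 2, 0, 3, 1, 4]
After 6 (swap(5, 1)): [5, 4, 0, 3, 1, 2]
After 7 (swap(0, 2)): [0, 4, 5, 3, 1, 2]
After 8 (swap(5, 0)): [2, 4, 5, 3, 1, 0]
After 9 (swap(0, 3)): [3, 4, 5, 2, 1, 0]
After 10 (rotate_left(1, 4, k=2)): [3, 2, 1, 4, 5, 0]
After 11 (swap(2, 4)): [3, 2, 5, 4, 1, 0]
After 12 (swap(1, 5)): [3, 0, 5, 4, 1, 2]
After 13 (rotate_left(0, 2, k=1)): [0, 5, 3, 4, 1, 2]

Answer: 5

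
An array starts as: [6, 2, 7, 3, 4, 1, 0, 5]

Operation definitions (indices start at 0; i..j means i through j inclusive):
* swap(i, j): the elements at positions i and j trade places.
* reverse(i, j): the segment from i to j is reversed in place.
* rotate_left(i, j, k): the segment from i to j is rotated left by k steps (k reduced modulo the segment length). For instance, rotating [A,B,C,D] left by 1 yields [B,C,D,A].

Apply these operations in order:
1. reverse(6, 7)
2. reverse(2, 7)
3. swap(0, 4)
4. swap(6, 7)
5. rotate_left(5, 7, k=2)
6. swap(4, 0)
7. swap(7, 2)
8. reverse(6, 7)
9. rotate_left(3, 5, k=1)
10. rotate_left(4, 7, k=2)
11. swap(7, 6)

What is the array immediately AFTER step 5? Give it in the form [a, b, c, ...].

After 1 (reverse(6, 7)): [6, 2, 7, 3, 4, 1, 5, 0]
After 2 (reverse(2, 7)): [6, 2, 0, 5, 1, 4, 3, 7]
After 3 (swap(0, 4)): [1, 2, 0, 5, 6, 4, 3, 7]
After 4 (swap(6, 7)): [1, 2, 0, 5, 6, 4, 7, 3]
After 5 (rotate_left(5, 7, k=2)): [1, 2, 0, 5, 6, 3, 4, 7]

Answer: [1, 2, 0, 5, 6, 3, 4, 7]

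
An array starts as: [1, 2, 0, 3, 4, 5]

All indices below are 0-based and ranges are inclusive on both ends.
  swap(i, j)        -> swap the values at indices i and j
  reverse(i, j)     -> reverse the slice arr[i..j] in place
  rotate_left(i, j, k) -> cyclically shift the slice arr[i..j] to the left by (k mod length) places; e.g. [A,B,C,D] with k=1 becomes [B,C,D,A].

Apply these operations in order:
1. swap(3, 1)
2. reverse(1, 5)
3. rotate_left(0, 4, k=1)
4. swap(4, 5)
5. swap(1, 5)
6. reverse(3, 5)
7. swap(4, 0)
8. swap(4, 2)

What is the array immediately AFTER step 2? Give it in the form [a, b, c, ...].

After 1 (swap(3, 1)): [1, 3, 0, 2, 4, 5]
After 2 (reverse(1, 5)): [1, 5, 4, 2, 0, 3]

Answer: [1, 5, 4, 2, 0, 3]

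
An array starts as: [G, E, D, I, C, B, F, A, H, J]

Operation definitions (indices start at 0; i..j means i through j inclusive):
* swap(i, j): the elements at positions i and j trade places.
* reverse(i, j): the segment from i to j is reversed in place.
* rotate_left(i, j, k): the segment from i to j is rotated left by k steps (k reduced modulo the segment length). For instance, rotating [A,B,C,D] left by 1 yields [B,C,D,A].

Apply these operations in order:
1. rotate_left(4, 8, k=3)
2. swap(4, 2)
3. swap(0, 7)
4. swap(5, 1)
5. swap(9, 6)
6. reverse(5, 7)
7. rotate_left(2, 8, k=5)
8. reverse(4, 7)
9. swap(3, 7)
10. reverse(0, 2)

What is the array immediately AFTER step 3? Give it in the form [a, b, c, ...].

Answer: [B, E, A, I, D, H, C, G, F, J]

Derivation:
After 1 (rotate_left(4, 8, k=3)): [G, E, D, I, A, H, C, B, F, J]
After 2 (swap(4, 2)): [G, E, A, I, D, H, C, B, F, J]
After 3 (swap(0, 7)): [B, E, A, I, D, H, C, G, F, J]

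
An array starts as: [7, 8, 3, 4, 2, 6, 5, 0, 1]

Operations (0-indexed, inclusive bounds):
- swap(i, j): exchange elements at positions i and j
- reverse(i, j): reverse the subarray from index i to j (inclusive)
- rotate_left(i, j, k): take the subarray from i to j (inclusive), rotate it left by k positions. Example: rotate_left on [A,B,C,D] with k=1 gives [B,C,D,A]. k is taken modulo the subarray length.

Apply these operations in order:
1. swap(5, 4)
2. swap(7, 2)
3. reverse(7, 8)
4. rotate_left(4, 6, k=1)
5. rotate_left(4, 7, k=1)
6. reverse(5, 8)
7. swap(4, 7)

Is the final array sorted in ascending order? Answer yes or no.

After 1 (swap(5, 4)): [7, 8, 3, 4, 6, 2, 5, 0, 1]
After 2 (swap(7, 2)): [7, 8, 0, 4, 6, 2, 5, 3, 1]
After 3 (reverse(7, 8)): [7, 8, 0, 4, 6, 2, 5, 1, 3]
After 4 (rotate_left(4, 6, k=1)): [7, 8, 0, 4, 2, 5, 6, 1, 3]
After 5 (rotate_left(4, 7, k=1)): [7, 8, 0, 4, 5, 6, 1, 2, 3]
After 6 (reverse(5, 8)): [7, 8, 0, 4, 5, 3, 2, 1, 6]
After 7 (swap(4, 7)): [7, 8, 0, 4, 1, 3, 2, 5, 6]

Answer: no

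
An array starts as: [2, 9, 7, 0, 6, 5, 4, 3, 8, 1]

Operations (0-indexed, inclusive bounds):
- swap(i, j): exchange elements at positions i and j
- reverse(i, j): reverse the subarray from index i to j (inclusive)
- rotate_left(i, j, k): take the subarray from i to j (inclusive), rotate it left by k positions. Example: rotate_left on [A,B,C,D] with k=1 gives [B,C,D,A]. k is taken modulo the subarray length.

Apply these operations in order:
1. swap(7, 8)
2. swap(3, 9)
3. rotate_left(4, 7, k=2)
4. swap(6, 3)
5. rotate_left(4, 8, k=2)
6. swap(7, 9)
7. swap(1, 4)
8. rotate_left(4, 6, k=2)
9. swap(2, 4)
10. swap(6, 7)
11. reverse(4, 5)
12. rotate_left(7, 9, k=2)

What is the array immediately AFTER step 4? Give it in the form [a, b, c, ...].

After 1 (swap(7, 8)): [2, 9, 7, 0, 6, 5, 4, 8, 3, 1]
After 2 (swap(3, 9)): [2, 9, 7, 1, 6, 5, 4, 8, 3, 0]
After 3 (rotate_left(4, 7, k=2)): [2, 9, 7, 1, 4, 8, 6, 5, 3, 0]
After 4 (swap(6, 3)): [2, 9, 7, 6, 4, 8, 1, 5, 3, 0]

Answer: [2, 9, 7, 6, 4, 8, 1, 5, 3, 0]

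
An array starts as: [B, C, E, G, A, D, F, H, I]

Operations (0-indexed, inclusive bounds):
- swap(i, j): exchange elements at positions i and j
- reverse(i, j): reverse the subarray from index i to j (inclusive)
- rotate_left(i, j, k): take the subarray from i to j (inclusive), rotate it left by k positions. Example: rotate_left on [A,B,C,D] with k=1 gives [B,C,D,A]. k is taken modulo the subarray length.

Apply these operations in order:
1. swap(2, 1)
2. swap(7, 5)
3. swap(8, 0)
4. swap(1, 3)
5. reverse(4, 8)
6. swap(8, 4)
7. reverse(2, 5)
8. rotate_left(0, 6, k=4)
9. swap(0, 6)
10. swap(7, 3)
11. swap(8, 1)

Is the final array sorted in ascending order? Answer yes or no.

After 1 (swap(2, 1)): [B, E, C, G, A, D, F, H, I]
After 2 (swap(7, 5)): [B, E, C, G, A, H, F, D, I]
After 3 (swap(8, 0)): [I, E, C, G, A, H, F, D, B]
After 4 (swap(1, 3)): [I, G, C, E, A, H, F, D, B]
After 5 (reverse(4, 8)): [I, G, C, E, B, D, F, H, A]
After 6 (swap(8, 4)): [I, G, C, E, A, D, F, H, B]
After 7 (reverse(2, 5)): [I, G, D, A, E, C, F, H, B]
After 8 (rotate_left(0, 6, k=4)): [E, C, F, I, G, D, A, H, B]
After 9 (swap(0, 6)): [A, C, F, I, G, D, E, H, B]
After 10 (swap(7, 3)): [A, C, F, H, G, D, E, I, B]
After 11 (swap(8, 1)): [A, B, F, H, G, D, E, I, C]

Answer: no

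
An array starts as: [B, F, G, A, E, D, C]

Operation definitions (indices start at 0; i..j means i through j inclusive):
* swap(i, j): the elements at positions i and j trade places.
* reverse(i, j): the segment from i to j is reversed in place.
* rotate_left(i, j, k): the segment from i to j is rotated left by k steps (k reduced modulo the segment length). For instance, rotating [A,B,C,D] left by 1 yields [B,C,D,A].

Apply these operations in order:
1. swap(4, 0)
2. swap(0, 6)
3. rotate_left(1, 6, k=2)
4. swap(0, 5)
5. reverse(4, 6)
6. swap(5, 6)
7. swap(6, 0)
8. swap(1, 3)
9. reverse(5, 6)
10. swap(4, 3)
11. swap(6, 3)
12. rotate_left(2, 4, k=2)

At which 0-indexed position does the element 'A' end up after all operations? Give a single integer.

Answer: 2

Derivation:
After 1 (swap(4, 0)): [E, F, G, A, B, D, C]
After 2 (swap(0, 6)): [C, F, G, A, B, D, E]
After 3 (rotate_left(1, 6, k=2)): [C, A, B, D, E, F, G]
After 4 (swap(0, 5)): [F, A, B, D, E, C, G]
After 5 (reverse(4, 6)): [F, A, B, D, G, C, E]
After 6 (swap(5, 6)): [F, A, B, D, G, E, C]
After 7 (swap(6, 0)): [C, A, B, D, G, E, F]
After 8 (swap(1, 3)): [C, D, B, A, G, E, F]
After 9 (reverse(5, 6)): [C, D, B, A, G, F, E]
After 10 (swap(4, 3)): [C, D, B, G, A, F, E]
After 11 (swap(6, 3)): [C, D, B, E, A, F, G]
After 12 (rotate_left(2, 4, k=2)): [C, D, A, B, E, F, G]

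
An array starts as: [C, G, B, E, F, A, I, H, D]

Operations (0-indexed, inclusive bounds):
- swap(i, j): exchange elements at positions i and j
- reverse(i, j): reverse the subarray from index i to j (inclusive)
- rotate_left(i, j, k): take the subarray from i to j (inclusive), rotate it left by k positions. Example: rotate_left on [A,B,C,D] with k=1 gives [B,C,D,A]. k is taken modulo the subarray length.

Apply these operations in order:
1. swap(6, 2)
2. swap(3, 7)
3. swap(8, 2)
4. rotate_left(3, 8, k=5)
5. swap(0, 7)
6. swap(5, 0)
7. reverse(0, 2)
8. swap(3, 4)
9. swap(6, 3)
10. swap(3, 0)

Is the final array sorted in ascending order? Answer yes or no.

After 1 (swap(6, 2)): [C, G, I, E, F, A, B, H, D]
After 2 (swap(3, 7)): [C, G, I, H, F, A, B, E, D]
After 3 (swap(8, 2)): [C, G, D, H, F, A, B, E, I]
After 4 (rotate_left(3, 8, k=5)): [C, G, D, I, H, F, A, B, E]
After 5 (swap(0, 7)): [B, G, D, I, H, F, A, C, E]
After 6 (swap(5, 0)): [F, G, D, I, H, B, A, C, E]
After 7 (reverse(0, 2)): [D, G, F, I, H, B, A, C, E]
After 8 (swap(3, 4)): [D, G, F, H, I, B, A, C, E]
After 9 (swap(6, 3)): [D, G, F, A, I, B, H, C, E]
After 10 (swap(3, 0)): [A, G, F, D, I, B, H, C, E]

Answer: no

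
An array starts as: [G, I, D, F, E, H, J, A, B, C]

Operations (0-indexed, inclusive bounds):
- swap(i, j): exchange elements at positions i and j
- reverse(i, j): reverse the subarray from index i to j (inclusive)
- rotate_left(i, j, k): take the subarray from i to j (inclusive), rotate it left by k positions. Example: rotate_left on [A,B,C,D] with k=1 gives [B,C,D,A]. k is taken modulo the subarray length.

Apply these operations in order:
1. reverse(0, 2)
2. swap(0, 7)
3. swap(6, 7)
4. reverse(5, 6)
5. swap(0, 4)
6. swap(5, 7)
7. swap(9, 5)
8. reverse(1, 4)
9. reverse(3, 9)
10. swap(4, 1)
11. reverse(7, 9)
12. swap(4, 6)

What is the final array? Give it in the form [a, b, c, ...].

Answer: [E, B, F, J, H, D, A, G, I, C]

Derivation:
After 1 (reverse(0, 2)): [D, I, G, F, E, H, J, A, B, C]
After 2 (swap(0, 7)): [A, I, G, F, E, H, J, D, B, C]
After 3 (swap(6, 7)): [A, I, G, F, E, H, D, J, B, C]
After 4 (reverse(5, 6)): [A, I, G, F, E, D, H, J, B, C]
After 5 (swap(0, 4)): [E, I, G, F, A, D, H, J, B, C]
After 6 (swap(5, 7)): [E, I, G, F, A, J, H, D, B, C]
After 7 (swap(9, 5)): [E, I, G, F, A, C, H, D, B, J]
After 8 (reverse(1, 4)): [E, A, F, G, I, C, H, D, B, J]
After 9 (reverse(3, 9)): [E, A, F, J, B, D, H, C, I, G]
After 10 (swap(4, 1)): [E, B, F, J, A, D, H, C, I, G]
After 11 (reverse(7, 9)): [E, B, F, J, A, D, H, G, I, C]
After 12 (swap(4, 6)): [E, B, F, J, H, D, A, G, I, C]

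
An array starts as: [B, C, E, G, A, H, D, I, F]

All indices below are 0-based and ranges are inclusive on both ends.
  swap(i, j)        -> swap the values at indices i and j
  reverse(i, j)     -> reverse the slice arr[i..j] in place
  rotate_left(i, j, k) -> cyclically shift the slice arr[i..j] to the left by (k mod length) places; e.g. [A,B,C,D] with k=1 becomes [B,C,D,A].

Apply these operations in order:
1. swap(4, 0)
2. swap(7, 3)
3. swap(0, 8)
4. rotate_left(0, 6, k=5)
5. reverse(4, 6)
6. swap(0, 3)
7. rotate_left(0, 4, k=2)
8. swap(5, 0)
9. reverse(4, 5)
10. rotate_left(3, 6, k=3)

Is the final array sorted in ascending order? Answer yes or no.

Answer: no

Derivation:
After 1 (swap(4, 0)): [A, C, E, G, B, H, D, I, F]
After 2 (swap(7, 3)): [A, C, E, I, B, H, D, G, F]
After 3 (swap(0, 8)): [F, C, E, I, B, H, D, G, A]
After 4 (rotate_left(0, 6, k=5)): [H, D, F, C, E, I, B, G, A]
After 5 (reverse(4, 6)): [H, D, F, C, B, I, E, G, A]
After 6 (swap(0, 3)): [C, D, F, H, B, I, E, G, A]
After 7 (rotate_left(0, 4, k=2)): [F, H, B, C, D, I, E, G, A]
After 8 (swap(5, 0)): [I, H, B, C, D, F, E, G, A]
After 9 (reverse(4, 5)): [I, H, B, C, F, D, E, G, A]
After 10 (rotate_left(3, 6, k=3)): [I, H, B, E, C, F, D, G, A]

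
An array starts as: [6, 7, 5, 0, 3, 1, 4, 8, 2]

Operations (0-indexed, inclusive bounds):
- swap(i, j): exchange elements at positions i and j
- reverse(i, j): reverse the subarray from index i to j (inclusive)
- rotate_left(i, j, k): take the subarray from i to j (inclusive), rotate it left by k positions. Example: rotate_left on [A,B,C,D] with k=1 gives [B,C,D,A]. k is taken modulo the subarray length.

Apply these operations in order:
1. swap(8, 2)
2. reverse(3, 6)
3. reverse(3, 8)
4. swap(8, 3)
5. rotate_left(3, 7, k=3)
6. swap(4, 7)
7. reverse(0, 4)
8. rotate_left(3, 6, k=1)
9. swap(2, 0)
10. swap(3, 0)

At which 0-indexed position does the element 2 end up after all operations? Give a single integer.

After 1 (swap(8, 2)): [6, 7, 2, 0, 3, 1, 4, 8, 5]
After 2 (reverse(3, 6)): [6, 7, 2, 4, 1, 3, 0, 8, 5]
After 3 (reverse(3, 8)): [6, 7, 2, 5, 8, 0, 3, 1, 4]
After 4 (swap(8, 3)): [6, 7, 2, 4, 8, 0, 3, 1, 5]
After 5 (rotate_left(3, 7, k=3)): [6, 7, 2, 3, 1, 4, 8, 0, 5]
After 6 (swap(4, 7)): [6, 7, 2, 3, 0, 4, 8, 1, 5]
After 7 (reverse(0, 4)): [0, 3, 2, 7, 6, 4, 8, 1, 5]
After 8 (rotate_left(3, 6, k=1)): [0, 3, 2, 6, 4, 8, 7, 1, 5]
After 9 (swap(2, 0)): [2, 3, 0, 6, 4, 8, 7, 1, 5]
After 10 (swap(3, 0)): [6, 3, 0, 2, 4, 8, 7, 1, 5]

Answer: 3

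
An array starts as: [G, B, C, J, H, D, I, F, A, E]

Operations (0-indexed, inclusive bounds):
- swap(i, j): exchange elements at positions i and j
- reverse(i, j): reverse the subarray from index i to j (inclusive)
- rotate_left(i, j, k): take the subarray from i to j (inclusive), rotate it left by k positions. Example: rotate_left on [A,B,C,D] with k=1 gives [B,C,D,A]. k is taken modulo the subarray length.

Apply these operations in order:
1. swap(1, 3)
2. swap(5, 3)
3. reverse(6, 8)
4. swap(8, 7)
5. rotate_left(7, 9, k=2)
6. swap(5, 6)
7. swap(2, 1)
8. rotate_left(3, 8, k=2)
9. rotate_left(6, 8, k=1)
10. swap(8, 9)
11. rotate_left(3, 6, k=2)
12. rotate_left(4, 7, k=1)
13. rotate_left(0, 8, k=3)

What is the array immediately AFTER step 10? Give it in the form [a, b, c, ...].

Answer: [G, C, J, A, B, E, D, H, F, I]

Derivation:
After 1 (swap(1, 3)): [G, J, C, B, H, D, I, F, A, E]
After 2 (swap(5, 3)): [G, J, C, D, H, B, I, F, A, E]
After 3 (reverse(6, 8)): [G, J, C, D, H, B, A, F, I, E]
After 4 (swap(8, 7)): [G, J, C, D, H, B, A, I, F, E]
After 5 (rotate_left(7, 9, k=2)): [G, J, C, D, H, B, A, E, I, F]
After 6 (swap(5, 6)): [G, J, C, D, H, A, B, E, I, F]
After 7 (swap(2, 1)): [G, C, J, D, H, A, B, E, I, F]
After 8 (rotate_left(3, 8, k=2)): [G, C, J, A, B, E, I, D, H, F]
After 9 (rotate_left(6, 8, k=1)): [G, C, J, A, B, E, D, H, I, F]
After 10 (swap(8, 9)): [G, C, J, A, B, E, D, H, F, I]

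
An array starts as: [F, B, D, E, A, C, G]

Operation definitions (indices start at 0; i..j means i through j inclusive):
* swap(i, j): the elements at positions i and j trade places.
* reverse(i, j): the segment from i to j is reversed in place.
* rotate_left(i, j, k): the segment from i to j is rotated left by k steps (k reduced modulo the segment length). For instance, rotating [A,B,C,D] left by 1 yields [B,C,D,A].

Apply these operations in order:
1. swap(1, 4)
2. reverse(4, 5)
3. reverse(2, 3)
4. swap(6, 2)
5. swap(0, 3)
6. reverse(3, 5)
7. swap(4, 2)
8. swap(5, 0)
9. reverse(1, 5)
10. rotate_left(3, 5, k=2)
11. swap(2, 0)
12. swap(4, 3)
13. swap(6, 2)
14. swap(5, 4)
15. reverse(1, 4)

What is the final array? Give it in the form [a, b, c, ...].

Answer: [G, C, B, E, D, A, F]

Derivation:
After 1 (swap(1, 4)): [F, A, D, E, B, C, G]
After 2 (reverse(4, 5)): [F, A, D, E, C, B, G]
After 3 (reverse(2, 3)): [F, A, E, D, C, B, G]
After 4 (swap(6, 2)): [F, A, G, D, C, B, E]
After 5 (swap(0, 3)): [D, A, G, F, C, B, E]
After 6 (reverse(3, 5)): [D, A, G, B, C, F, E]
After 7 (swap(4, 2)): [D, A, C, B, G, F, E]
After 8 (swap(5, 0)): [F, A, C, B, G, D, E]
After 9 (reverse(1, 5)): [F, D, G, B, C, A, E]
After 10 (rotate_left(3, 5, k=2)): [F, D, G, A, B, C, E]
After 11 (swap(2, 0)): [G, D, F, A, B, C, E]
After 12 (swap(4, 3)): [G, D, F, B, A, C, E]
After 13 (swap(6, 2)): [G, D, E, B, A, C, F]
After 14 (swap(5, 4)): [G, D, E, B, C, A, F]
After 15 (reverse(1, 4)): [G, C, B, E, D, A, F]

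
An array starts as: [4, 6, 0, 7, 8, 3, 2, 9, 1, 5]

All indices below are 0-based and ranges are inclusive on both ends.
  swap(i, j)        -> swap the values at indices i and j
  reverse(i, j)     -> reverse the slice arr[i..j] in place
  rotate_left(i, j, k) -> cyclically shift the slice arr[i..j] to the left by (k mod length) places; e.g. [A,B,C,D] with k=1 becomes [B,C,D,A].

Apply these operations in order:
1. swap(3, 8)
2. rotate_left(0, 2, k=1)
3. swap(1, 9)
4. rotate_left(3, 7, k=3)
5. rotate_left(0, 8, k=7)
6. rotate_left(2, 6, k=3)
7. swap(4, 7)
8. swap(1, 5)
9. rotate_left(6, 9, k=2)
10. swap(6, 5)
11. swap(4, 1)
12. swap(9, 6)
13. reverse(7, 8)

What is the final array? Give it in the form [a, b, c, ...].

After 1 (swap(3, 8)): [4, 6, 0, 1, 8, 3, 2, 9, 7, 5]
After 2 (rotate_left(0, 2, k=1)): [6, 0, 4, 1, 8, 3, 2, 9, 7, 5]
After 3 (swap(1, 9)): [6, 5, 4, 1, 8, 3, 2, 9, 7, 0]
After 4 (rotate_left(3, 7, k=3)): [6, 5, 4, 2, 9, 1, 8, 3, 7, 0]
After 5 (rotate_left(0, 8, k=7)): [3, 7, 6, 5, 4, 2, 9, 1, 8, 0]
After 6 (rotate_left(2, 6, k=3)): [3, 7, 2, 9, 6, 5, 4, 1, 8, 0]
After 7 (swap(4, 7)): [3, 7, 2, 9, 1, 5, 4, 6, 8, 0]
After 8 (swap(1, 5)): [3, 5, 2, 9, 1, 7, 4, 6, 8, 0]
After 9 (rotate_left(6, 9, k=2)): [3, 5, 2, 9, 1, 7, 8, 0, 4, 6]
After 10 (swap(6, 5)): [3, 5, 2, 9, 1, 8, 7, 0, 4, 6]
After 11 (swap(4, 1)): [3, 1, 2, 9, 5, 8, 7, 0, 4, 6]
After 12 (swap(9, 6)): [3, 1, 2, 9, 5, 8, 6, 0, 4, 7]
After 13 (reverse(7, 8)): [3, 1, 2, 9, 5, 8, 6, 4, 0, 7]

Answer: [3, 1, 2, 9, 5, 8, 6, 4, 0, 7]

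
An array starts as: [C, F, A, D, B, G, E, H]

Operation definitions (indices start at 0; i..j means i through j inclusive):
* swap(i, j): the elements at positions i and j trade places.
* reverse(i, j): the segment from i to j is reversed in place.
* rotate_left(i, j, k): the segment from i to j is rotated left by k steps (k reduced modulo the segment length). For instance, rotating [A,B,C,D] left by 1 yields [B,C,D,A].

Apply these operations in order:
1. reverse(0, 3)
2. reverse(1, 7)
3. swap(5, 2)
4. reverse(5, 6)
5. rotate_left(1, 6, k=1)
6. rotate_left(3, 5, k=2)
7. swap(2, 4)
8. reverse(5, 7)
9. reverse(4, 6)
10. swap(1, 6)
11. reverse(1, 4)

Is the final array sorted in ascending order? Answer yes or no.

Answer: no

Derivation:
After 1 (reverse(0, 3)): [D, A, F, C, B, G, E, H]
After 2 (reverse(1, 7)): [D, H, E, G, B, C, F, A]
After 3 (swap(5, 2)): [D, H, C, G, B, E, F, A]
After 4 (reverse(5, 6)): [D, H, C, G, B, F, E, A]
After 5 (rotate_left(1, 6, k=1)): [D, C, G, B, F, E, H, A]
After 6 (rotate_left(3, 5, k=2)): [D, C, G, E, B, F, H, A]
After 7 (swap(2, 4)): [D, C, B, E, G, F, H, A]
After 8 (reverse(5, 7)): [D, C, B, E, G, A, H, F]
After 9 (reverse(4, 6)): [D, C, B, E, H, A, G, F]
After 10 (swap(1, 6)): [D, G, B, E, H, A, C, F]
After 11 (reverse(1, 4)): [D, H, E, B, G, A, C, F]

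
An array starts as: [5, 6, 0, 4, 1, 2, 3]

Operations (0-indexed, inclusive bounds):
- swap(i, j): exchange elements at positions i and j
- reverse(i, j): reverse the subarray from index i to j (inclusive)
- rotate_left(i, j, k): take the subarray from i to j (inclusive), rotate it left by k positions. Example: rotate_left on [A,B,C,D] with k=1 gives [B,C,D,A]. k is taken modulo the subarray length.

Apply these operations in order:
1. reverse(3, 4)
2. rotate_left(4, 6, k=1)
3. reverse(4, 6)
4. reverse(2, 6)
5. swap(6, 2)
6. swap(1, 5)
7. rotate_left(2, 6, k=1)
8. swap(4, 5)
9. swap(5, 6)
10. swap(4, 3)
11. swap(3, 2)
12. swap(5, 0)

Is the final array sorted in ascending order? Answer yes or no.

After 1 (reverse(3, 4)): [5, 6, 0, 1, 4, 2, 3]
After 2 (rotate_left(4, 6, k=1)): [5, 6, 0, 1, 2, 3, 4]
After 3 (reverse(4, 6)): [5, 6, 0, 1, 4, 3, 2]
After 4 (reverse(2, 6)): [5, 6, 2, 3, 4, 1, 0]
After 5 (swap(6, 2)): [5, 6, 0, 3, 4, 1, 2]
After 6 (swap(1, 5)): [5, 1, 0, 3, 4, 6, 2]
After 7 (rotate_left(2, 6, k=1)): [5, 1, 3, 4, 6, 2, 0]
After 8 (swap(4, 5)): [5, 1, 3, 4, 2, 6, 0]
After 9 (swap(5, 6)): [5, 1, 3, 4, 2, 0, 6]
After 10 (swap(4, 3)): [5, 1, 3, 2, 4, 0, 6]
After 11 (swap(3, 2)): [5, 1, 2, 3, 4, 0, 6]
After 12 (swap(5, 0)): [0, 1, 2, 3, 4, 5, 6]

Answer: yes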